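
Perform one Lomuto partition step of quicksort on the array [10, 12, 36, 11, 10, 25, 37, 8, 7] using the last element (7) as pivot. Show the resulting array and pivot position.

Lomuto partition with pivot = 7:

Initial array: [10, 12, 36, 11, 10, 25, 37, 8, 7]

arr[0]=10 > 7: no swap
arr[1]=12 > 7: no swap
arr[2]=36 > 7: no swap
arr[3]=11 > 7: no swap
arr[4]=10 > 7: no swap
arr[5]=25 > 7: no swap
arr[6]=37 > 7: no swap
arr[7]=8 > 7: no swap

Place pivot at position 0: [7, 12, 36, 11, 10, 25, 37, 8, 10]
Pivot position: 0

After partitioning with pivot 7, the array becomes [7, 12, 36, 11, 10, 25, 37, 8, 10]. The pivot is placed at index 0. All elements to the left of the pivot are <= 7, and all elements to the right are > 7.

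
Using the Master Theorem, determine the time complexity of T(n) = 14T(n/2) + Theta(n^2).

Master Theorem for T(n) = 14T(n/2) + O(n^2):

a = 14, b = 2, c = 2
log_b(a) = log_2(14) = 3.8074

Case 1: c = 2 < log_2(14) = 3.8074
T(n) = O(n^(log_2 14))

For T(n) = 14T(n/2) + O(n^2): log_2(14) = 3.8074. This is Case 1 of the Master Theorem (c < log_b(a), work dominated by leaves), giving O(n^(log_2 14)).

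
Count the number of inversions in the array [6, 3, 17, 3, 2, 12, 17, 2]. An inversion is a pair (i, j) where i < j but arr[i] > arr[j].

Finding inversions in [6, 3, 17, 3, 2, 12, 17, 2]:

(0, 1): arr[0]=6 > arr[1]=3
(0, 3): arr[0]=6 > arr[3]=3
(0, 4): arr[0]=6 > arr[4]=2
(0, 7): arr[0]=6 > arr[7]=2
(1, 4): arr[1]=3 > arr[4]=2
(1, 7): arr[1]=3 > arr[7]=2
(2, 3): arr[2]=17 > arr[3]=3
(2, 4): arr[2]=17 > arr[4]=2
(2, 5): arr[2]=17 > arr[5]=12
(2, 7): arr[2]=17 > arr[7]=2
(3, 4): arr[3]=3 > arr[4]=2
(3, 7): arr[3]=3 > arr[7]=2
(5, 7): arr[5]=12 > arr[7]=2
(6, 7): arr[6]=17 > arr[7]=2

Total inversions: 14

The array has 14 inversion(s): (0,1), (0,3), (0,4), (0,7), (1,4), (1,7), (2,3), (2,4), (2,5), (2,7), (3,4), (3,7), (5,7), (6,7). Each pair (i,j) satisfies i < j and arr[i] > arr[j].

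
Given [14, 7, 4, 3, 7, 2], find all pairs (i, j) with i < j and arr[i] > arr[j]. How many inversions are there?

Finding inversions in [14, 7, 4, 3, 7, 2]:

(0, 1): arr[0]=14 > arr[1]=7
(0, 2): arr[0]=14 > arr[2]=4
(0, 3): arr[0]=14 > arr[3]=3
(0, 4): arr[0]=14 > arr[4]=7
(0, 5): arr[0]=14 > arr[5]=2
(1, 2): arr[1]=7 > arr[2]=4
(1, 3): arr[1]=7 > arr[3]=3
(1, 5): arr[1]=7 > arr[5]=2
(2, 3): arr[2]=4 > arr[3]=3
(2, 5): arr[2]=4 > arr[5]=2
(3, 5): arr[3]=3 > arr[5]=2
(4, 5): arr[4]=7 > arr[5]=2

Total inversions: 12

The array has 12 inversion(s): (0,1), (0,2), (0,3), (0,4), (0,5), (1,2), (1,3), (1,5), (2,3), (2,5), (3,5), (4,5). Each pair (i,j) satisfies i < j and arr[i] > arr[j].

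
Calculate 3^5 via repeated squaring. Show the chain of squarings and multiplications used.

Computing 3^5 by squaring (build up from 3^1; each line after the first costs one multiplication):

3^1 = 3
3^2 = (3^1)^2 = 3^2 = 9
3^4 = (3^2)^2 = 9^2 = 81
3^5 = 3 * 3^4 = 3 * 81 = 243

Result: 243
Multiplications needed: 3 (3 lines after 3^1)

3^5 = 243. Using exponentiation by squaring, this requires 3 multiplications. The key idea: if the exponent is even, square the half-power; if odd, multiply by the base once.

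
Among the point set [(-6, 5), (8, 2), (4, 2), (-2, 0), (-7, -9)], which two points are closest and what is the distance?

Computing all pairwise distances among 5 points:

d((-6, 5), (8, 2)) = 14.3178
d((-6, 5), (4, 2)) = 10.4403
d((-6, 5), (-2, 0)) = 6.4031
d((-6, 5), (-7, -9)) = 14.0357
d((8, 2), (4, 2)) = 4.0 <-- minimum
d((8, 2), (-2, 0)) = 10.198
d((8, 2), (-7, -9)) = 18.6011
d((4, 2), (-2, 0)) = 6.3246
d((4, 2), (-7, -9)) = 15.5563
d((-2, 0), (-7, -9)) = 10.2956

Closest pair: (8, 2) and (4, 2) with distance 4.0

The closest pair is (8, 2) and (4, 2) with Euclidean distance 4.0. For 5 points, brute-force pairwise comparison is shown above. For large n, the divide-and-conquer algorithm (sort by x, recurse on halves, check the dividing strip) achieves O(n log n).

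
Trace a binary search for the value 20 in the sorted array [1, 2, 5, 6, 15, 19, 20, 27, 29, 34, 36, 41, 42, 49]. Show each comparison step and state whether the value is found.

Binary search for 20 in [1, 2, 5, 6, 15, 19, 20, 27, 29, 34, 36, 41, 42, 49]:

lo=0, hi=13, mid=6, arr[mid]=20 -> Found target at index 6!

Binary search finds 20 at index 6 after 1 comparisons. The search repeatedly halves the search space by comparing with the middle element.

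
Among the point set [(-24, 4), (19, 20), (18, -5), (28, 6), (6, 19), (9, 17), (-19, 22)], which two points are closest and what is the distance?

Computing all pairwise distances among 7 points:

d((-24, 4), (19, 20)) = 45.8803
d((-24, 4), (18, -5)) = 42.9535
d((-24, 4), (28, 6)) = 52.0384
d((-24, 4), (6, 19)) = 33.541
d((-24, 4), (9, 17)) = 35.4683
d((-24, 4), (-19, 22)) = 18.6815
d((19, 20), (18, -5)) = 25.02
d((19, 20), (28, 6)) = 16.6433
d((19, 20), (6, 19)) = 13.0384
d((19, 20), (9, 17)) = 10.4403
d((19, 20), (-19, 22)) = 38.0526
d((18, -5), (28, 6)) = 14.8661
d((18, -5), (6, 19)) = 26.8328
d((18, -5), (9, 17)) = 23.7697
d((18, -5), (-19, 22)) = 45.8039
d((28, 6), (6, 19)) = 25.5539
d((28, 6), (9, 17)) = 21.9545
d((28, 6), (-19, 22)) = 49.6488
d((6, 19), (9, 17)) = 3.6056 <-- minimum
d((6, 19), (-19, 22)) = 25.1794
d((9, 17), (-19, 22)) = 28.4429

Closest pair: (6, 19) and (9, 17) with distance 3.6056

The closest pair is (6, 19) and (9, 17) with Euclidean distance 3.6056. For 7 points, brute-force pairwise comparison is shown above. For large n, the divide-and-conquer algorithm (sort by x, recurse on halves, check the dividing strip) achieves O(n log n).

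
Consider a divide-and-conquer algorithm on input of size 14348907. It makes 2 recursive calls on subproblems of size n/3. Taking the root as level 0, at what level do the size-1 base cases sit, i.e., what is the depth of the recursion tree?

For divide and conquer with division factor 3:

Problem sizes at each level:
Level 0: 14348907
Level 1: 4782969
Level 2: 1594323
Level 3: 531441
Level 4: 177147
Level 5: 59049
Level 6: 19683
Level 7: 6561
Level 8: 2187
Level 9: 729
Level 10: 243
Level 11: 81
Level 12: 27
Level 13: 9
Level 14: 3
Level 15: 1

The root is level 0 and the size-1 base case is level 15 (the tree spans levels 0 through 15, i.e. 16 levels counting the root), so the depth is the number of divisions: log_3(14348907) = 15

The recursion tree depth is log_3(14348907) = 15. At each level, the problem size is divided by 3, so it takes 15 divisions to reduce to a base case of size 1. The algorithm makes 2 recursive calls at each level.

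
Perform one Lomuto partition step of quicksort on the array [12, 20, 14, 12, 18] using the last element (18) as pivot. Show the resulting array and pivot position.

Lomuto partition with pivot = 18:

Initial array: [12, 20, 14, 12, 18]

arr[0]=12 <= 18: swap with position 0, array becomes [12, 20, 14, 12, 18]
arr[1]=20 > 18: no swap
arr[2]=14 <= 18: swap with position 1, array becomes [12, 14, 20, 12, 18]
arr[3]=12 <= 18: swap with position 2, array becomes [12, 14, 12, 20, 18]

Place pivot at position 3: [12, 14, 12, 18, 20]
Pivot position: 3

After partitioning with pivot 18, the array becomes [12, 14, 12, 18, 20]. The pivot is placed at index 3. All elements to the left of the pivot are <= 18, and all elements to the right are > 18.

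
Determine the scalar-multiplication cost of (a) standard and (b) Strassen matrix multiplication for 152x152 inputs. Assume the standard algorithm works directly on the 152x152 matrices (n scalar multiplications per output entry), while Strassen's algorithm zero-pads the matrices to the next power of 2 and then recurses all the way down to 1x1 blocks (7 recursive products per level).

Matrix multiplication for 152x152 matrices:

Strassen's algorithm requires power-of-2 dimensions. Pad 152x152 to 256x256 (next power of 2).

Standard algorithm: 152^3 = 3511808 multiplications
Strassen's algorithm: 7^(log2(256)) = 7^8 = 5764801 multiplications
Difference: 3511808 - 5764801 = -2252993 (Strassen uses MORE here due to padding overhead — for small or just-over-power-of-2 n, padding can outweigh the per-level savings)

Standard: 3511808 multiplications (152^3). Strassen: 5764801 multiplications (7^8, after padding to 256x256). Strassen reduces 8 recursive multiplications to 7 at each level.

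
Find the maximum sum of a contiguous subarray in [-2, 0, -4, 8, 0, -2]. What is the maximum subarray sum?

Using Kadane's algorithm on [-2, 0, -4, 8, 0, -2]:

Scanning through the array:
Position 1 (value 0): max_ending_here = 0, max_so_far = 0
Position 2 (value -4): max_ending_here = -4, max_so_far = 0
Position 3 (value 8): max_ending_here = 8, max_so_far = 8
Position 4 (value 0): max_ending_here = 8, max_so_far = 8
Position 5 (value -2): max_ending_here = 6, max_so_far = 8

Maximum subarray: [8]
Maximum sum: 8

The maximum subarray is [8] with sum 8. This subarray runs from index 3 to index 3.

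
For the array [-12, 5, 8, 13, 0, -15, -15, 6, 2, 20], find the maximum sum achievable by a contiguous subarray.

Using Kadane's algorithm on [-12, 5, 8, 13, 0, -15, -15, 6, 2, 20]:

Scanning through the array:
Position 1 (value 5): max_ending_here = 5, max_so_far = 5
Position 2 (value 8): max_ending_here = 13, max_so_far = 13
Position 3 (value 13): max_ending_here = 26, max_so_far = 26
Position 4 (value 0): max_ending_here = 26, max_so_far = 26
Position 5 (value -15): max_ending_here = 11, max_so_far = 26
Position 6 (value -15): max_ending_here = -4, max_so_far = 26
Position 7 (value 6): max_ending_here = 6, max_so_far = 26
Position 8 (value 2): max_ending_here = 8, max_so_far = 26
Position 9 (value 20): max_ending_here = 28, max_so_far = 28

Maximum subarray: [6, 2, 20]
Maximum sum: 28

The maximum subarray is [6, 2, 20] with sum 28. This subarray runs from index 7 to index 9.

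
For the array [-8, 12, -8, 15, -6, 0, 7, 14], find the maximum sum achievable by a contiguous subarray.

Using Kadane's algorithm on [-8, 12, -8, 15, -6, 0, 7, 14]:

Scanning through the array:
Position 1 (value 12): max_ending_here = 12, max_so_far = 12
Position 2 (value -8): max_ending_here = 4, max_so_far = 12
Position 3 (value 15): max_ending_here = 19, max_so_far = 19
Position 4 (value -6): max_ending_here = 13, max_so_far = 19
Position 5 (value 0): max_ending_here = 13, max_so_far = 19
Position 6 (value 7): max_ending_here = 20, max_so_far = 20
Position 7 (value 14): max_ending_here = 34, max_so_far = 34

Maximum subarray: [12, -8, 15, -6, 0, 7, 14]
Maximum sum: 34

The maximum subarray is [12, -8, 15, -6, 0, 7, 14] with sum 34. This subarray runs from index 1 to index 7.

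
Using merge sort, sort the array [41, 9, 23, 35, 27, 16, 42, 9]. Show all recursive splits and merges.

Merge sort trace:

Split: [41, 9, 23, 35, 27, 16, 42, 9] -> [41, 9, 23, 35] and [27, 16, 42, 9]
  Split: [41, 9, 23, 35] -> [41, 9] and [23, 35]
    Split: [41, 9] -> [41] and [9]
    Merge: [41] + [9] -> [9, 41]
    Split: [23, 35] -> [23] and [35]
    Merge: [23] + [35] -> [23, 35]
  Merge: [9, 41] + [23, 35] -> [9, 23, 35, 41]
  Split: [27, 16, 42, 9] -> [27, 16] and [42, 9]
    Split: [27, 16] -> [27] and [16]
    Merge: [27] + [16] -> [16, 27]
    Split: [42, 9] -> [42] and [9]
    Merge: [42] + [9] -> [9, 42]
  Merge: [16, 27] + [9, 42] -> [9, 16, 27, 42]
Merge: [9, 23, 35, 41] + [9, 16, 27, 42] -> [9, 9, 16, 23, 27, 35, 41, 42]

Final sorted array: [9, 9, 16, 23, 27, 35, 41, 42]

The merge sort proceeds by recursively splitting the array and merging sorted halves.
After all merges, the sorted array is [9, 9, 16, 23, 27, 35, 41, 42].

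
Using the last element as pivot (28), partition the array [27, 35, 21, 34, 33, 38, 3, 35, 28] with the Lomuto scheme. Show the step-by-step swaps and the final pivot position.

Lomuto partition with pivot = 28:

Initial array: [27, 35, 21, 34, 33, 38, 3, 35, 28]

arr[0]=27 <= 28: swap with position 0, array becomes [27, 35, 21, 34, 33, 38, 3, 35, 28]
arr[1]=35 > 28: no swap
arr[2]=21 <= 28: swap with position 1, array becomes [27, 21, 35, 34, 33, 38, 3, 35, 28]
arr[3]=34 > 28: no swap
arr[4]=33 > 28: no swap
arr[5]=38 > 28: no swap
arr[6]=3 <= 28: swap with position 2, array becomes [27, 21, 3, 34, 33, 38, 35, 35, 28]
arr[7]=35 > 28: no swap

Place pivot at position 3: [27, 21, 3, 28, 33, 38, 35, 35, 34]
Pivot position: 3

After partitioning with pivot 28, the array becomes [27, 21, 3, 28, 33, 38, 35, 35, 34]. The pivot is placed at index 3. All elements to the left of the pivot are <= 28, and all elements to the right are > 28.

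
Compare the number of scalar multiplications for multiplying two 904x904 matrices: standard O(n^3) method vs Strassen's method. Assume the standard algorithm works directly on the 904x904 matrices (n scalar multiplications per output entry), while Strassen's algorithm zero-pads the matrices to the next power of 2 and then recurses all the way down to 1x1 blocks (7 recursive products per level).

Matrix multiplication for 904x904 matrices:

Strassen's algorithm requires power-of-2 dimensions. Pad 904x904 to 1024x1024 (next power of 2).

Standard algorithm: 904^3 = 738763264 multiplications
Strassen's algorithm: 7^(log2(1024)) = 7^10 = 282475249 multiplications
Savings: 738763264 - 282475249 = 456288015 multiplications

Standard: 738763264 multiplications (904^3). Strassen: 282475249 multiplications (7^10, after padding to 1024x1024). Strassen reduces 8 recursive multiplications to 7 at each level.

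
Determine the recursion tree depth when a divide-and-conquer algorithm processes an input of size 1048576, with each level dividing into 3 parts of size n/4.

For divide and conquer with division factor 4:

Problem sizes at each level:
Level 0: 1048576
Level 1: 262144
Level 2: 65536
Level 3: 16384
Level 4: 4096
Level 5: 1024
Level 6: 256
Level 7: 64
Level 8: 16
Level 9: 4
Level 10: 1

The root is level 0 and the size-1 base case is level 10 (the tree spans levels 0 through 10, i.e. 11 levels counting the root), so the depth is the number of divisions: log_4(1048576) = 10

The recursion tree depth is log_4(1048576) = 10. At each level, the problem size is divided by 4, so it takes 10 divisions to reduce to a base case of size 1. The algorithm makes 3 recursive calls at each level.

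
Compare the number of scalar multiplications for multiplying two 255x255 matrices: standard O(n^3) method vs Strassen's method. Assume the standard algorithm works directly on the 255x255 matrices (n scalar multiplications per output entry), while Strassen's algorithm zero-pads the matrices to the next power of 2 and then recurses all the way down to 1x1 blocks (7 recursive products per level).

Matrix multiplication for 255x255 matrices:

Strassen's algorithm requires power-of-2 dimensions. Pad 255x255 to 256x256 (next power of 2).

Standard algorithm: 255^3 = 16581375 multiplications
Strassen's algorithm: 7^(log2(256)) = 7^8 = 5764801 multiplications
Savings: 16581375 - 5764801 = 10816574 multiplications

Standard: 16581375 multiplications (255^3). Strassen: 5764801 multiplications (7^8, after padding to 256x256). Strassen reduces 8 recursive multiplications to 7 at each level.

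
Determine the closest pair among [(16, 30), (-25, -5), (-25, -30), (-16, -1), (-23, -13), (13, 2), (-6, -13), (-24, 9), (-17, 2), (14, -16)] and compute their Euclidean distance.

Computing all pairwise distances among 10 points:

d((16, 30), (-25, -5)) = 53.9073
d((16, 30), (-25, -30)) = 72.6705
d((16, 30), (-16, -1)) = 44.5533
d((16, 30), (-23, -13)) = 58.0517
d((16, 30), (13, 2)) = 28.1603
d((16, 30), (-6, -13)) = 48.3011
d((16, 30), (-24, 9)) = 45.1774
d((16, 30), (-17, 2)) = 43.2782
d((16, 30), (14, -16)) = 46.0435
d((-25, -5), (-25, -30)) = 25.0
d((-25, -5), (-16, -1)) = 9.8489
d((-25, -5), (-23, -13)) = 8.2462
d((-25, -5), (13, 2)) = 38.6394
d((-25, -5), (-6, -13)) = 20.6155
d((-25, -5), (-24, 9)) = 14.0357
d((-25, -5), (-17, 2)) = 10.6301
d((-25, -5), (14, -16)) = 40.5216
d((-25, -30), (-16, -1)) = 30.3645
d((-25, -30), (-23, -13)) = 17.1172
d((-25, -30), (13, 2)) = 49.679
d((-25, -30), (-6, -13)) = 25.4951
d((-25, -30), (-24, 9)) = 39.0128
d((-25, -30), (-17, 2)) = 32.9848
d((-25, -30), (14, -16)) = 41.4367
d((-16, -1), (-23, -13)) = 13.8924
d((-16, -1), (13, 2)) = 29.1548
d((-16, -1), (-6, -13)) = 15.6205
d((-16, -1), (-24, 9)) = 12.8062
d((-16, -1), (-17, 2)) = 3.1623 <-- minimum
d((-16, -1), (14, -16)) = 33.541
d((-23, -13), (13, 2)) = 39.0
d((-23, -13), (-6, -13)) = 17.0
d((-23, -13), (-24, 9)) = 22.0227
d((-23, -13), (-17, 2)) = 16.1555
d((-23, -13), (14, -16)) = 37.1214
d((13, 2), (-6, -13)) = 24.2074
d((13, 2), (-24, 9)) = 37.6563
d((13, 2), (-17, 2)) = 30.0
d((13, 2), (14, -16)) = 18.0278
d((-6, -13), (-24, 9)) = 28.4253
d((-6, -13), (-17, 2)) = 18.6011
d((-6, -13), (14, -16)) = 20.2237
d((-24, 9), (-17, 2)) = 9.8995
d((-24, 9), (14, -16)) = 45.4863
d((-17, 2), (14, -16)) = 35.8469

Closest pair: (-16, -1) and (-17, 2) with distance 3.1623

The closest pair is (-16, -1) and (-17, 2) with Euclidean distance 3.1623. For 10 points, brute-force pairwise comparison is shown above. For large n, the divide-and-conquer algorithm (sort by x, recurse on halves, check the dividing strip) achieves O(n log n).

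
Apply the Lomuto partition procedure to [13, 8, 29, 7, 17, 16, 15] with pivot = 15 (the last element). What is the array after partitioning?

Lomuto partition with pivot = 15:

Initial array: [13, 8, 29, 7, 17, 16, 15]

arr[0]=13 <= 15: swap with position 0, array becomes [13, 8, 29, 7, 17, 16, 15]
arr[1]=8 <= 15: swap with position 1, array becomes [13, 8, 29, 7, 17, 16, 15]
arr[2]=29 > 15: no swap
arr[3]=7 <= 15: swap with position 2, array becomes [13, 8, 7, 29, 17, 16, 15]
arr[4]=17 > 15: no swap
arr[5]=16 > 15: no swap

Place pivot at position 3: [13, 8, 7, 15, 17, 16, 29]
Pivot position: 3

After partitioning with pivot 15, the array becomes [13, 8, 7, 15, 17, 16, 29]. The pivot is placed at index 3. All elements to the left of the pivot are <= 15, and all elements to the right are > 15.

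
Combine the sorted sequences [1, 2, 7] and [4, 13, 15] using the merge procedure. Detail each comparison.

Merging process:

Compare 1 vs 4: take 1 from left. Merged: [1]
Compare 2 vs 4: take 2 from left. Merged: [1, 2]
Compare 7 vs 4: take 4 from right. Merged: [1, 2, 4]
Compare 7 vs 13: take 7 from left. Merged: [1, 2, 4, 7]
Append remaining from right: [13, 15]. Merged: [1, 2, 4, 7, 13, 15]

Final merged array: [1, 2, 4, 7, 13, 15]
Total comparisons: 4

The merged array is [1, 2, 4, 7, 13, 15], requiring 4 comparisons. The merge step runs in O(n) time where n is the total number of elements.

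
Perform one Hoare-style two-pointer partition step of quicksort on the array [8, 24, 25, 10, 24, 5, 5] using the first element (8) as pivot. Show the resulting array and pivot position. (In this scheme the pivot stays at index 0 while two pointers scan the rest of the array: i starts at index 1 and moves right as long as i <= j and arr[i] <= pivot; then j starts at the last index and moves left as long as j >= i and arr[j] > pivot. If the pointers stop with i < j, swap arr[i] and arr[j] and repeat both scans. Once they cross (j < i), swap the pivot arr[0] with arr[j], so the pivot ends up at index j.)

Hoare-style two-pointer partition with pivot = 8:

Initial array: [8, 24, 25, 10, 24, 5, 5]

Pointers start at i = 1, j = 6.
i stops at index 1 (arr[1]=24 > 8), j stops at index 6 (arr[6]=5 <= 8): swap arr[1] and arr[6], array becomes [8, 5, 25, 10, 24, 5, 24]
i stops at index 2 (arr[2]=25 > 8), j stops at index 5 (arr[5]=5 <= 8): swap arr[2] and arr[5], array becomes [8, 5, 5, 10, 24, 25, 24]
i ends at 3, j ends at 2: the pointers have crossed (j < i), so scanning stops.

Swap pivot arr[0] with arr[2] to place pivot at position 2: [5, 5, 8, 10, 24, 25, 24]
Pivot position: 2

After partitioning with pivot 8, the array becomes [5, 5, 8, 10, 24, 25, 24]. The pivot is placed at index 2. All elements to the left of the pivot are <= 8, and all elements to the right are > 8.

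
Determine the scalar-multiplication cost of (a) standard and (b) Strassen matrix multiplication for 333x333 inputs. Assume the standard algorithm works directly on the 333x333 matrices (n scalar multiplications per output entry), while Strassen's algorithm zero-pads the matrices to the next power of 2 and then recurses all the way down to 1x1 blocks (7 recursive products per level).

Matrix multiplication for 333x333 matrices:

Strassen's algorithm requires power-of-2 dimensions. Pad 333x333 to 512x512 (next power of 2).

Standard algorithm: 333^3 = 36926037 multiplications
Strassen's algorithm: 7^(log2(512)) = 7^9 = 40353607 multiplications
Difference: 36926037 - 40353607 = -3427570 (Strassen uses MORE here due to padding overhead — for small or just-over-power-of-2 n, padding can outweigh the per-level savings)

Standard: 36926037 multiplications (333^3). Strassen: 40353607 multiplications (7^9, after padding to 512x512). Strassen reduces 8 recursive multiplications to 7 at each level.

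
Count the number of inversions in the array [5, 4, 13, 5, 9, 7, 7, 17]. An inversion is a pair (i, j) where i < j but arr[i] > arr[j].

Finding inversions in [5, 4, 13, 5, 9, 7, 7, 17]:

(0, 1): arr[0]=5 > arr[1]=4
(2, 3): arr[2]=13 > arr[3]=5
(2, 4): arr[2]=13 > arr[4]=9
(2, 5): arr[2]=13 > arr[5]=7
(2, 6): arr[2]=13 > arr[6]=7
(4, 5): arr[4]=9 > arr[5]=7
(4, 6): arr[4]=9 > arr[6]=7

Total inversions: 7

The array has 7 inversion(s): (0,1), (2,3), (2,4), (2,5), (2,6), (4,5), (4,6). Each pair (i,j) satisfies i < j and arr[i] > arr[j].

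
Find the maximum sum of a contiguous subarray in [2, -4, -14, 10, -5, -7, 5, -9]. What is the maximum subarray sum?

Using Kadane's algorithm on [2, -4, -14, 10, -5, -7, 5, -9]:

Scanning through the array:
Position 1 (value -4): max_ending_here = -2, max_so_far = 2
Position 2 (value -14): max_ending_here = -14, max_so_far = 2
Position 3 (value 10): max_ending_here = 10, max_so_far = 10
Position 4 (value -5): max_ending_here = 5, max_so_far = 10
Position 5 (value -7): max_ending_here = -2, max_so_far = 10
Position 6 (value 5): max_ending_here = 5, max_so_far = 10
Position 7 (value -9): max_ending_here = -4, max_so_far = 10

Maximum subarray: [10]
Maximum sum: 10

The maximum subarray is [10] with sum 10. This subarray runs from index 3 to index 3.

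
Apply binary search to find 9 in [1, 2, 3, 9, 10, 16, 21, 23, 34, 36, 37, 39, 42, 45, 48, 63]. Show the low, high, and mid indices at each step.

Binary search for 9 in [1, 2, 3, 9, 10, 16, 21, 23, 34, 36, 37, 39, 42, 45, 48, 63]:

lo=0, hi=15, mid=7, arr[mid]=23 -> 23 > 9, search left half
lo=0, hi=6, mid=3, arr[mid]=9 -> Found target at index 3!

Binary search finds 9 at index 3 after 2 comparisons. The search repeatedly halves the search space by comparing with the middle element.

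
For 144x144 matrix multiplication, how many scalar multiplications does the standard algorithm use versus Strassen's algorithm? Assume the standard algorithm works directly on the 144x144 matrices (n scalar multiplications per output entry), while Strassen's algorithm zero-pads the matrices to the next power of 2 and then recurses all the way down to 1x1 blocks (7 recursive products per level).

Matrix multiplication for 144x144 matrices:

Strassen's algorithm requires power-of-2 dimensions. Pad 144x144 to 256x256 (next power of 2).

Standard algorithm: 144^3 = 2985984 multiplications
Strassen's algorithm: 7^(log2(256)) = 7^8 = 5764801 multiplications
Difference: 2985984 - 5764801 = -2778817 (Strassen uses MORE here due to padding overhead — for small or just-over-power-of-2 n, padding can outweigh the per-level savings)

Standard: 2985984 multiplications (144^3). Strassen: 5764801 multiplications (7^8, after padding to 256x256). Strassen reduces 8 recursive multiplications to 7 at each level.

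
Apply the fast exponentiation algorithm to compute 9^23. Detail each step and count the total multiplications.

Computing 9^23 by squaring (build up from 9^1; each line after the first costs one multiplication):

9^1 = 9
9^2 = (9^1)^2 = 9^2 = 81
9^4 = (9^2)^2 = 81^2 = 6561
9^5 = 9 * 9^4 = 9 * 6561 = 59049
9^10 = (9^5)^2 = 59049^2 = 3486784401
9^11 = 9 * 9^10 = 9 * 3486784401 = 31381059609
9^22 = (9^11)^2 = 31381059609^2 = 984770902183611232881
9^23 = 9 * 9^22 = 9 * 984770902183611232881 = 8862938119652501095929

Result: 8862938119652501095929
Multiplications needed: 7 (7 lines after 9^1)

9^23 = 8862938119652501095929. Using exponentiation by squaring, this requires 7 multiplications. The key idea: if the exponent is even, square the half-power; if odd, multiply by the base once.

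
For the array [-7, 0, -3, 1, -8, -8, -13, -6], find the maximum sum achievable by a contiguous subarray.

Using Kadane's algorithm on [-7, 0, -3, 1, -8, -8, -13, -6]:

Scanning through the array:
Position 1 (value 0): max_ending_here = 0, max_so_far = 0
Position 2 (value -3): max_ending_here = -3, max_so_far = 0
Position 3 (value 1): max_ending_here = 1, max_so_far = 1
Position 4 (value -8): max_ending_here = -7, max_so_far = 1
Position 5 (value -8): max_ending_here = -8, max_so_far = 1
Position 6 (value -13): max_ending_here = -13, max_so_far = 1
Position 7 (value -6): max_ending_here = -6, max_so_far = 1

Maximum subarray: [1]
Maximum sum: 1

The maximum subarray is [1] with sum 1. This subarray runs from index 3 to index 3.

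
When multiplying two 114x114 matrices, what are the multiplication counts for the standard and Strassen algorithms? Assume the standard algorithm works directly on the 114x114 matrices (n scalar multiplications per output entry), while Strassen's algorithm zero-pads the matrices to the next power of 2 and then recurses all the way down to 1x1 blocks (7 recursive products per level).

Matrix multiplication for 114x114 matrices:

Strassen's algorithm requires power-of-2 dimensions. Pad 114x114 to 128x128 (next power of 2).

Standard algorithm: 114^3 = 1481544 multiplications
Strassen's algorithm: 7^(log2(128)) = 7^7 = 823543 multiplications
Savings: 1481544 - 823543 = 658001 multiplications

Standard: 1481544 multiplications (114^3). Strassen: 823543 multiplications (7^7, after padding to 128x128). Strassen reduces 8 recursive multiplications to 7 at each level.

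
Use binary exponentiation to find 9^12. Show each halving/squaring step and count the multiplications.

Computing 9^12 by squaring (build up from 9^1; each line after the first costs one multiplication):

9^1 = 9
9^2 = (9^1)^2 = 9^2 = 81
9^3 = 9 * 9^2 = 9 * 81 = 729
9^6 = (9^3)^2 = 729^2 = 531441
9^12 = (9^6)^2 = 531441^2 = 282429536481

Result: 282429536481
Multiplications needed: 4 (4 lines after 9^1)

9^12 = 282429536481. Using exponentiation by squaring, this requires 4 multiplications. The key idea: if the exponent is even, square the half-power; if odd, multiply by the base once.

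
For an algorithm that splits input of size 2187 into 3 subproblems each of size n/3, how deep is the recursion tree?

For divide and conquer with division factor 3:

Problem sizes at each level:
Level 0: 2187
Level 1: 729
Level 2: 243
Level 3: 81
Level 4: 27
Level 5: 9
Level 6: 3
Level 7: 1

The root is level 0 and the size-1 base case is level 7 (the tree spans levels 0 through 7, i.e. 8 levels counting the root), so the depth is the number of divisions: log_3(2187) = 7

The recursion tree depth is log_3(2187) = 7. At each level, the problem size is divided by 3, so it takes 7 divisions to reduce to a base case of size 1. The algorithm makes 3 recursive calls at each level.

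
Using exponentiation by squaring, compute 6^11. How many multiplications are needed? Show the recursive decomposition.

Computing 6^11 by squaring (build up from 6^1; each line after the first costs one multiplication):

6^1 = 6
6^2 = (6^1)^2 = 6^2 = 36
6^4 = (6^2)^2 = 36^2 = 1296
6^5 = 6 * 6^4 = 6 * 1296 = 7776
6^10 = (6^5)^2 = 7776^2 = 60466176
6^11 = 6 * 6^10 = 6 * 60466176 = 362797056

Result: 362797056
Multiplications needed: 5 (5 lines after 6^1)

6^11 = 362797056. Using exponentiation by squaring, this requires 5 multiplications. The key idea: if the exponent is even, square the half-power; if odd, multiply by the base once.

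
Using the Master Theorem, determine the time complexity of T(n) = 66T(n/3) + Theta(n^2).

Master Theorem for T(n) = 66T(n/3) + O(n^2):

a = 66, b = 3, c = 2
log_b(a) = log_3(66) = 3.8136

Case 1: c = 2 < log_3(66) = 3.8136
T(n) = O(n^(log_3 66))

For T(n) = 66T(n/3) + O(n^2): log_3(66) = 3.8136. This is Case 1 of the Master Theorem (c < log_b(a), work dominated by leaves), giving O(n^(log_3 66)).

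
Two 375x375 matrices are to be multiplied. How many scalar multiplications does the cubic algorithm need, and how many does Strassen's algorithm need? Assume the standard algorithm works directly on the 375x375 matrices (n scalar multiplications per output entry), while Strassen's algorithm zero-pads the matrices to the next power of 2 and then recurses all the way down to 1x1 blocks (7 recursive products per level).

Matrix multiplication for 375x375 matrices:

Strassen's algorithm requires power-of-2 dimensions. Pad 375x375 to 512x512 (next power of 2).

Standard algorithm: 375^3 = 52734375 multiplications
Strassen's algorithm: 7^(log2(512)) = 7^9 = 40353607 multiplications
Savings: 52734375 - 40353607 = 12380768 multiplications

Standard: 52734375 multiplications (375^3). Strassen: 40353607 multiplications (7^9, after padding to 512x512). Strassen reduces 8 recursive multiplications to 7 at each level.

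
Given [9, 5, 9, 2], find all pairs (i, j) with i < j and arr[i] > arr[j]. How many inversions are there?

Finding inversions in [9, 5, 9, 2]:

(0, 1): arr[0]=9 > arr[1]=5
(0, 3): arr[0]=9 > arr[3]=2
(1, 3): arr[1]=5 > arr[3]=2
(2, 3): arr[2]=9 > arr[3]=2

Total inversions: 4

The array has 4 inversion(s): (0,1), (0,3), (1,3), (2,3). Each pair (i,j) satisfies i < j and arr[i] > arr[j].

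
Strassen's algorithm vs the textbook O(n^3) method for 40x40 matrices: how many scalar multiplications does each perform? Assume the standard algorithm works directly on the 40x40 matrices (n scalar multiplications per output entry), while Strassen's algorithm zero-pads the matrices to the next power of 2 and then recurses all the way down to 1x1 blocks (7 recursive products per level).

Matrix multiplication for 40x40 matrices:

Strassen's algorithm requires power-of-2 dimensions. Pad 40x40 to 64x64 (next power of 2).

Standard algorithm: 40^3 = 64000 multiplications
Strassen's algorithm: 7^(log2(64)) = 7^6 = 117649 multiplications
Difference: 64000 - 117649 = -53649 (Strassen uses MORE here due to padding overhead — for small or just-over-power-of-2 n, padding can outweigh the per-level savings)

Standard: 64000 multiplications (40^3). Strassen: 117649 multiplications (7^6, after padding to 64x64). Strassen reduces 8 recursive multiplications to 7 at each level.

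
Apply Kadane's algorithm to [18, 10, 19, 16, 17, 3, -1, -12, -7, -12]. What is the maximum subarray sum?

Using Kadane's algorithm on [18, 10, 19, 16, 17, 3, -1, -12, -7, -12]:

Scanning through the array:
Position 1 (value 10): max_ending_here = 28, max_so_far = 28
Position 2 (value 19): max_ending_here = 47, max_so_far = 47
Position 3 (value 16): max_ending_here = 63, max_so_far = 63
Position 4 (value 17): max_ending_here = 80, max_so_far = 80
Position 5 (value 3): max_ending_here = 83, max_so_far = 83
Position 6 (value -1): max_ending_here = 82, max_so_far = 83
Position 7 (value -12): max_ending_here = 70, max_so_far = 83
Position 8 (value -7): max_ending_here = 63, max_so_far = 83
Position 9 (value -12): max_ending_here = 51, max_so_far = 83

Maximum subarray: [18, 10, 19, 16, 17, 3]
Maximum sum: 83

The maximum subarray is [18, 10, 19, 16, 17, 3] with sum 83. This subarray runs from index 0 to index 5.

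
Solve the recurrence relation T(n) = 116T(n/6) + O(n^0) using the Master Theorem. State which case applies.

Master Theorem for T(n) = 116T(n/6) + O(n^0):

a = 116, b = 6, c = 0
log_b(a) = log_6(116) = 2.6530

Case 1: c = 0 < log_6(116) = 2.6530
T(n) = O(n^(log_6 116))

For T(n) = 116T(n/6) + O(n^0): log_6(116) = 2.6530. This is Case 1 of the Master Theorem (c < log_b(a), work dominated by leaves), giving O(n^(log_6 116)).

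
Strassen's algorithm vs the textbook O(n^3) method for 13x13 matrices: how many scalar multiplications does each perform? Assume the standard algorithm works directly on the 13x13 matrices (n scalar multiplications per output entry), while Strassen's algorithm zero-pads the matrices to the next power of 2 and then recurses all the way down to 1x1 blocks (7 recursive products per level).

Matrix multiplication for 13x13 matrices:

Strassen's algorithm requires power-of-2 dimensions. Pad 13x13 to 16x16 (next power of 2).

Standard algorithm: 13^3 = 2197 multiplications
Strassen's algorithm: 7^(log2(16)) = 7^4 = 2401 multiplications
Difference: 2197 - 2401 = -204 (Strassen uses MORE here due to padding overhead — for small or just-over-power-of-2 n, padding can outweigh the per-level savings)

Standard: 2197 multiplications (13^3). Strassen: 2401 multiplications (7^4, after padding to 16x16). Strassen reduces 8 recursive multiplications to 7 at each level.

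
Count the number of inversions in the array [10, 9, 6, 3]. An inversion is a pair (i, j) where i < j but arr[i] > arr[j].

Finding inversions in [10, 9, 6, 3]:

(0, 1): arr[0]=10 > arr[1]=9
(0, 2): arr[0]=10 > arr[2]=6
(0, 3): arr[0]=10 > arr[3]=3
(1, 2): arr[1]=9 > arr[2]=6
(1, 3): arr[1]=9 > arr[3]=3
(2, 3): arr[2]=6 > arr[3]=3

Total inversions: 6

The array has 6 inversion(s): (0,1), (0,2), (0,3), (1,2), (1,3), (2,3). Each pair (i,j) satisfies i < j and arr[i] > arr[j].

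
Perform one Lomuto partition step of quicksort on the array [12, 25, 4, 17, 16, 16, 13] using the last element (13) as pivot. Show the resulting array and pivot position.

Lomuto partition with pivot = 13:

Initial array: [12, 25, 4, 17, 16, 16, 13]

arr[0]=12 <= 13: swap with position 0, array becomes [12, 25, 4, 17, 16, 16, 13]
arr[1]=25 > 13: no swap
arr[2]=4 <= 13: swap with position 1, array becomes [12, 4, 25, 17, 16, 16, 13]
arr[3]=17 > 13: no swap
arr[4]=16 > 13: no swap
arr[5]=16 > 13: no swap

Place pivot at position 2: [12, 4, 13, 17, 16, 16, 25]
Pivot position: 2

After partitioning with pivot 13, the array becomes [12, 4, 13, 17, 16, 16, 25]. The pivot is placed at index 2. All elements to the left of the pivot are <= 13, and all elements to the right are > 13.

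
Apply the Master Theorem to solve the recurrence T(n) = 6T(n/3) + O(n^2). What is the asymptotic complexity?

Master Theorem for T(n) = 6T(n/3) + O(n^2):

a = 6, b = 3, c = 2
log_b(a) = log_3(6) = 1.6309

Case 3: c = 2 > log_3(6) = 1.6309
T(n) = O(n^2) = O(n^2)

For T(n) = 6T(n/3) + O(n^2): log_3(6) = 1.6309. This is Case 3 of the Master Theorem (c > log_b(a), work dominated by root), giving O(n^2).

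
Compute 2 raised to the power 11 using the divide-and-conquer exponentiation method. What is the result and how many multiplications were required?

Computing 2^11 by squaring (build up from 2^1; each line after the first costs one multiplication):

2^1 = 2
2^2 = (2^1)^2 = 2^2 = 4
2^4 = (2^2)^2 = 4^2 = 16
2^5 = 2 * 2^4 = 2 * 16 = 32
2^10 = (2^5)^2 = 32^2 = 1024
2^11 = 2 * 2^10 = 2 * 1024 = 2048

Result: 2048
Multiplications needed: 5 (5 lines after 2^1)

2^11 = 2048. Using exponentiation by squaring, this requires 5 multiplications. The key idea: if the exponent is even, square the half-power; if odd, multiply by the base once.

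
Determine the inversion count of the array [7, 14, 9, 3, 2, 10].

Finding inversions in [7, 14, 9, 3, 2, 10]:

(0, 3): arr[0]=7 > arr[3]=3
(0, 4): arr[0]=7 > arr[4]=2
(1, 2): arr[1]=14 > arr[2]=9
(1, 3): arr[1]=14 > arr[3]=3
(1, 4): arr[1]=14 > arr[4]=2
(1, 5): arr[1]=14 > arr[5]=10
(2, 3): arr[2]=9 > arr[3]=3
(2, 4): arr[2]=9 > arr[4]=2
(3, 4): arr[3]=3 > arr[4]=2

Total inversions: 9

The array has 9 inversion(s): (0,3), (0,4), (1,2), (1,3), (1,4), (1,5), (2,3), (2,4), (3,4). Each pair (i,j) satisfies i < j and arr[i] > arr[j].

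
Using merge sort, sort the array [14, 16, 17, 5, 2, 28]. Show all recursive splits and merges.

Merge sort trace:

Split: [14, 16, 17, 5, 2, 28] -> [14, 16, 17] and [5, 2, 28]
  Split: [14, 16, 17] -> [14] and [16, 17]
    Split: [16, 17] -> [16] and [17]
    Merge: [16] + [17] -> [16, 17]
  Merge: [14] + [16, 17] -> [14, 16, 17]
  Split: [5, 2, 28] -> [5] and [2, 28]
    Split: [2, 28] -> [2] and [28]
    Merge: [2] + [28] -> [2, 28]
  Merge: [5] + [2, 28] -> [2, 5, 28]
Merge: [14, 16, 17] + [2, 5, 28] -> [2, 5, 14, 16, 17, 28]

Final sorted array: [2, 5, 14, 16, 17, 28]

The merge sort proceeds by recursively splitting the array and merging sorted halves.
After all merges, the sorted array is [2, 5, 14, 16, 17, 28].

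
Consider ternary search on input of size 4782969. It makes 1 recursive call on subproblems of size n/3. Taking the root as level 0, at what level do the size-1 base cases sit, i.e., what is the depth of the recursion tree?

For divide and conquer with division factor 3:

Problem sizes at each level:
Level 0: 4782969
Level 1: 1594323
Level 2: 531441
Level 3: 177147
Level 4: 59049
Level 5: 19683
Level 6: 6561
Level 7: 2187
Level 8: 729
Level 9: 243
Level 10: 81
Level 11: 27
Level 12: 9
Level 13: 3
Level 14: 1

The root is level 0 and the size-1 base case is level 14 (the tree spans levels 0 through 14, i.e. 15 levels counting the root), so the depth is the number of divisions: log_3(4782969) = 14

The recursion tree depth is log_3(4782969) = 14. At each level, the problem size is divided by 3, so it takes 14 divisions to reduce to a base case of size 1. The algorithm makes 1 recursive call at each level.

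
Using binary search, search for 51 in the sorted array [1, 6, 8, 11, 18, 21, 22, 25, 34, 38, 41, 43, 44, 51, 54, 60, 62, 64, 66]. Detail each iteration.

Binary search for 51 in [1, 6, 8, 11, 18, 21, 22, 25, 34, 38, 41, 43, 44, 51, 54, 60, 62, 64, 66]:

lo=0, hi=18, mid=9, arr[mid]=38 -> 38 < 51, search right half
lo=10, hi=18, mid=14, arr[mid]=54 -> 54 > 51, search left half
lo=10, hi=13, mid=11, arr[mid]=43 -> 43 < 51, search right half
lo=12, hi=13, mid=12, arr[mid]=44 -> 44 < 51, search right half
lo=13, hi=13, mid=13, arr[mid]=51 -> Found target at index 13!

Binary search finds 51 at index 13 after 5 comparisons. The search repeatedly halves the search space by comparing with the middle element.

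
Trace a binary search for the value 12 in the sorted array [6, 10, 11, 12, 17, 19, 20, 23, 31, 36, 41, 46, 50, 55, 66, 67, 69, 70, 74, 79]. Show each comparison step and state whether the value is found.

Binary search for 12 in [6, 10, 11, 12, 17, 19, 20, 23, 31, 36, 41, 46, 50, 55, 66, 67, 69, 70, 74, 79]:

lo=0, hi=19, mid=9, arr[mid]=36 -> 36 > 12, search left half
lo=0, hi=8, mid=4, arr[mid]=17 -> 17 > 12, search left half
lo=0, hi=3, mid=1, arr[mid]=10 -> 10 < 12, search right half
lo=2, hi=3, mid=2, arr[mid]=11 -> 11 < 12, search right half
lo=3, hi=3, mid=3, arr[mid]=12 -> Found target at index 3!

Binary search finds 12 at index 3 after 5 comparisons. The search repeatedly halves the search space by comparing with the middle element.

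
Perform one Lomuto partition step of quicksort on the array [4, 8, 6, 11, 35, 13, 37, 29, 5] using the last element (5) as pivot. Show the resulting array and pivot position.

Lomuto partition with pivot = 5:

Initial array: [4, 8, 6, 11, 35, 13, 37, 29, 5]

arr[0]=4 <= 5: swap with position 0, array becomes [4, 8, 6, 11, 35, 13, 37, 29, 5]
arr[1]=8 > 5: no swap
arr[2]=6 > 5: no swap
arr[3]=11 > 5: no swap
arr[4]=35 > 5: no swap
arr[5]=13 > 5: no swap
arr[6]=37 > 5: no swap
arr[7]=29 > 5: no swap

Place pivot at position 1: [4, 5, 6, 11, 35, 13, 37, 29, 8]
Pivot position: 1

After partitioning with pivot 5, the array becomes [4, 5, 6, 11, 35, 13, 37, 29, 8]. The pivot is placed at index 1. All elements to the left of the pivot are <= 5, and all elements to the right are > 5.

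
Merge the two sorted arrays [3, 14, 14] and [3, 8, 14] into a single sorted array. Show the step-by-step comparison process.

Merging process:

Compare 3 vs 3: take 3 from left. Merged: [3]
Compare 14 vs 3: take 3 from right. Merged: [3, 3]
Compare 14 vs 8: take 8 from right. Merged: [3, 3, 8]
Compare 14 vs 14: take 14 from left. Merged: [3, 3, 8, 14]
Compare 14 vs 14: take 14 from left. Merged: [3, 3, 8, 14, 14]
Append remaining from right: [14]. Merged: [3, 3, 8, 14, 14, 14]

Final merged array: [3, 3, 8, 14, 14, 14]
Total comparisons: 5

The merged array is [3, 3, 8, 14, 14, 14], requiring 5 comparisons. The merge step runs in O(n) time where n is the total number of elements.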